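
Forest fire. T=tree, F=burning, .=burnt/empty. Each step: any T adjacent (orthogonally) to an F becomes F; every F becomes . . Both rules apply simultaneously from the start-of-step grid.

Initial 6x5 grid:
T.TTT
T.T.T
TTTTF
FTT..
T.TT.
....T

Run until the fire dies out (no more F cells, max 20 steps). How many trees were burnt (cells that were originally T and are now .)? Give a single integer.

Answer: 16

Derivation:
Step 1: +5 fires, +2 burnt (F count now 5)
Step 2: +5 fires, +5 burnt (F count now 5)
Step 3: +4 fires, +5 burnt (F count now 4)
Step 4: +2 fires, +4 burnt (F count now 2)
Step 5: +0 fires, +2 burnt (F count now 0)
Fire out after step 5
Initially T: 17, now '.': 29
Total burnt (originally-T cells now '.'): 16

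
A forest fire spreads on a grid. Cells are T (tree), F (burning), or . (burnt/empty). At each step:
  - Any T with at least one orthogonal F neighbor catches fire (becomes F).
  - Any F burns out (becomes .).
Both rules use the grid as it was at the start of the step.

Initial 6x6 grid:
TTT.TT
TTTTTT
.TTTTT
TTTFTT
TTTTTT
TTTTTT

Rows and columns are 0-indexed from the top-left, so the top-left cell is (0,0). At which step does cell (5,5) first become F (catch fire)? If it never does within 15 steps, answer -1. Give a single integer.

Step 1: cell (5,5)='T' (+4 fires, +1 burnt)
Step 2: cell (5,5)='T' (+8 fires, +4 burnt)
Step 3: cell (5,5)='T' (+9 fires, +8 burnt)
Step 4: cell (5,5)='F' (+7 fires, +9 burnt)
  -> target ignites at step 4
Step 5: cell (5,5)='.' (+4 fires, +7 burnt)
Step 6: cell (5,5)='.' (+1 fires, +4 burnt)
Step 7: cell (5,5)='.' (+0 fires, +1 burnt)
  fire out at step 7

4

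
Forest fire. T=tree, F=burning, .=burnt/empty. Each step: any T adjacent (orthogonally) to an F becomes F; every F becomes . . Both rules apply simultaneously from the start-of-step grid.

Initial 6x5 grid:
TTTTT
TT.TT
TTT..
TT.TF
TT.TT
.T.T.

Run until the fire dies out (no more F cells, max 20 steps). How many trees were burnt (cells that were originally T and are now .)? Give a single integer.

Answer: 4

Derivation:
Step 1: +2 fires, +1 burnt (F count now 2)
Step 2: +1 fires, +2 burnt (F count now 1)
Step 3: +1 fires, +1 burnt (F count now 1)
Step 4: +0 fires, +1 burnt (F count now 0)
Fire out after step 4
Initially T: 21, now '.': 13
Total burnt (originally-T cells now '.'): 4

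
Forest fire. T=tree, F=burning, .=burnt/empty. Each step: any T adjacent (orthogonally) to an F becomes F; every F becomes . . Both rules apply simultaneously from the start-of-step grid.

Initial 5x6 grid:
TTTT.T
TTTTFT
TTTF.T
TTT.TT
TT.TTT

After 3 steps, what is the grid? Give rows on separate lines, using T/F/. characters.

Step 1: 3 trees catch fire, 2 burn out
  TTTT.T
  TTTF.F
  TTF..T
  TTT.TT
  TT.TTT
Step 2: 6 trees catch fire, 3 burn out
  TTTF.F
  TTF...
  TF...F
  TTF.TT
  TT.TTT
Step 3: 5 trees catch fire, 6 burn out
  TTF...
  TF....
  F.....
  TF..TF
  TT.TTT

TTF...
TF....
F.....
TF..TF
TT.TTT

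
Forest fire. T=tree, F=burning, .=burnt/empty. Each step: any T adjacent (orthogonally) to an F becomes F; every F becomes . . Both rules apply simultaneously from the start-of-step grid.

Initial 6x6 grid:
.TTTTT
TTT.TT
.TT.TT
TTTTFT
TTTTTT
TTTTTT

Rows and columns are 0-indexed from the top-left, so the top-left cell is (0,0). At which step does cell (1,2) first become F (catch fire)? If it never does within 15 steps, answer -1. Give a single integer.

Step 1: cell (1,2)='T' (+4 fires, +1 burnt)
Step 2: cell (1,2)='T' (+6 fires, +4 burnt)
Step 3: cell (1,2)='T' (+7 fires, +6 burnt)
Step 4: cell (1,2)='F' (+7 fires, +7 burnt)
  -> target ignites at step 4
Step 5: cell (1,2)='.' (+4 fires, +7 burnt)
Step 6: cell (1,2)='.' (+3 fires, +4 burnt)
Step 7: cell (1,2)='.' (+0 fires, +3 burnt)
  fire out at step 7

4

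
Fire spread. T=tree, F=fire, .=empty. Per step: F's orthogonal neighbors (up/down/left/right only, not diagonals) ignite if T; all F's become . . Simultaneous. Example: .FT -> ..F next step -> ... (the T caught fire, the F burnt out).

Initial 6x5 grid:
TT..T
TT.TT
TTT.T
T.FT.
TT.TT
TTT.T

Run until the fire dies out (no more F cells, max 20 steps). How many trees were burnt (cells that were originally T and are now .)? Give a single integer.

Answer: 17

Derivation:
Step 1: +2 fires, +1 burnt (F count now 2)
Step 2: +2 fires, +2 burnt (F count now 2)
Step 3: +3 fires, +2 burnt (F count now 3)
Step 4: +4 fires, +3 burnt (F count now 4)
Step 5: +2 fires, +4 burnt (F count now 2)
Step 6: +2 fires, +2 burnt (F count now 2)
Step 7: +1 fires, +2 burnt (F count now 1)
Step 8: +1 fires, +1 burnt (F count now 1)
Step 9: +0 fires, +1 burnt (F count now 0)
Fire out after step 9
Initially T: 21, now '.': 26
Total burnt (originally-T cells now '.'): 17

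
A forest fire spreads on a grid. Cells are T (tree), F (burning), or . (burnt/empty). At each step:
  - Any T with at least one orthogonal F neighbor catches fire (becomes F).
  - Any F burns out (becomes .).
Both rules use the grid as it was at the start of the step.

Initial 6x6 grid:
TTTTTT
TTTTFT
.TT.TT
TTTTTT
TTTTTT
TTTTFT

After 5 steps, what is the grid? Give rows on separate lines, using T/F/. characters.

Step 1: 7 trees catch fire, 2 burn out
  TTTTFT
  TTTF.F
  .TT.FT
  TTTTTT
  TTTTFT
  TTTF.F
Step 2: 8 trees catch fire, 7 burn out
  TTTF.F
  TTF...
  .TT..F
  TTTTFT
  TTTF.F
  TTF...
Step 3: 7 trees catch fire, 8 burn out
  TTF...
  TF....
  .TF...
  TTTF.F
  TTF...
  TF....
Step 4: 6 trees catch fire, 7 burn out
  TF....
  F.....
  .F....
  TTF...
  TF....
  F.....
Step 5: 3 trees catch fire, 6 burn out
  F.....
  ......
  ......
  TF....
  F.....
  ......

F.....
......
......
TF....
F.....
......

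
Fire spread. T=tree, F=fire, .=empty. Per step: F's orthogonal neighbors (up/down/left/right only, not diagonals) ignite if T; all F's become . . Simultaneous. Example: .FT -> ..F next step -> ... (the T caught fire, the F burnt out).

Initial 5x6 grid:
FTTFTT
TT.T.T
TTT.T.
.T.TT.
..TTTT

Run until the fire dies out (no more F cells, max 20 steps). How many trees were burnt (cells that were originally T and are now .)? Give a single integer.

Answer: 12

Derivation:
Step 1: +5 fires, +2 burnt (F count now 5)
Step 2: +3 fires, +5 burnt (F count now 3)
Step 3: +2 fires, +3 burnt (F count now 2)
Step 4: +2 fires, +2 burnt (F count now 2)
Step 5: +0 fires, +2 burnt (F count now 0)
Fire out after step 5
Initially T: 19, now '.': 23
Total burnt (originally-T cells now '.'): 12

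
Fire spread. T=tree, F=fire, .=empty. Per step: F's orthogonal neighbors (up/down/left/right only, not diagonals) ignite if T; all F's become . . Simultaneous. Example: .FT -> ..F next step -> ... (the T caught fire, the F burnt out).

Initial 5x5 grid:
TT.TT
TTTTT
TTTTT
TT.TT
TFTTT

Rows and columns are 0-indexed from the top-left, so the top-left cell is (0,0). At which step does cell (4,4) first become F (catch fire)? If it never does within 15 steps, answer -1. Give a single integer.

Step 1: cell (4,4)='T' (+3 fires, +1 burnt)
Step 2: cell (4,4)='T' (+3 fires, +3 burnt)
Step 3: cell (4,4)='F' (+5 fires, +3 burnt)
  -> target ignites at step 3
Step 4: cell (4,4)='.' (+5 fires, +5 burnt)
Step 5: cell (4,4)='.' (+3 fires, +5 burnt)
Step 6: cell (4,4)='.' (+2 fires, +3 burnt)
Step 7: cell (4,4)='.' (+1 fires, +2 burnt)
Step 8: cell (4,4)='.' (+0 fires, +1 burnt)
  fire out at step 8

3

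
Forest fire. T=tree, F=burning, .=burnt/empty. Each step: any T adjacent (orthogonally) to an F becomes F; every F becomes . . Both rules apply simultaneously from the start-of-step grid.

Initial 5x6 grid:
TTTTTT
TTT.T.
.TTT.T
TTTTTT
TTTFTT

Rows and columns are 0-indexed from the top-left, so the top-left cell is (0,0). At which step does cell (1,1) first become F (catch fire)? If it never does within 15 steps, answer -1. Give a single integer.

Step 1: cell (1,1)='T' (+3 fires, +1 burnt)
Step 2: cell (1,1)='T' (+5 fires, +3 burnt)
Step 3: cell (1,1)='T' (+4 fires, +5 burnt)
Step 4: cell (1,1)='T' (+4 fires, +4 burnt)
Step 5: cell (1,1)='F' (+2 fires, +4 burnt)
  -> target ignites at step 5
Step 6: cell (1,1)='.' (+3 fires, +2 burnt)
Step 7: cell (1,1)='.' (+2 fires, +3 burnt)
Step 8: cell (1,1)='.' (+2 fires, +2 burnt)
Step 9: cell (1,1)='.' (+0 fires, +2 burnt)
  fire out at step 9

5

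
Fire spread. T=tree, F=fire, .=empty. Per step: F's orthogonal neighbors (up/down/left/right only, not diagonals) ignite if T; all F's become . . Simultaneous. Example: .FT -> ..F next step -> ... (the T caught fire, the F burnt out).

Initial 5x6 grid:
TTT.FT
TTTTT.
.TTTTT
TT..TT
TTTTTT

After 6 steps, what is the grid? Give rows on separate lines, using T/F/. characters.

Step 1: 2 trees catch fire, 1 burn out
  TTT..F
  TTTTF.
  .TTTTT
  TT..TT
  TTTTTT
Step 2: 2 trees catch fire, 2 burn out
  TTT...
  TTTF..
  .TTTFT
  TT..TT
  TTTTTT
Step 3: 4 trees catch fire, 2 burn out
  TTT...
  TTF...
  .TTF.F
  TT..FT
  TTTTTT
Step 4: 5 trees catch fire, 4 burn out
  TTF...
  TF....
  .TF...
  TT...F
  TTTTFT
Step 5: 5 trees catch fire, 5 burn out
  TF....
  F.....
  .F....
  TT....
  TTTF.F
Step 6: 3 trees catch fire, 5 burn out
  F.....
  ......
  ......
  TF....
  TTF...

F.....
......
......
TF....
TTF...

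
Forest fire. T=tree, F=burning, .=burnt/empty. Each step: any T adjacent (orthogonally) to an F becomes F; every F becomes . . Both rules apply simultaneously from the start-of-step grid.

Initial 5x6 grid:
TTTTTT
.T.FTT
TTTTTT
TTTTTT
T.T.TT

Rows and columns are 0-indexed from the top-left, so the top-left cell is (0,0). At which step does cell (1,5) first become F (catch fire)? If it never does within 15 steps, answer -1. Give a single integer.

Step 1: cell (1,5)='T' (+3 fires, +1 burnt)
Step 2: cell (1,5)='F' (+6 fires, +3 burnt)
  -> target ignites at step 2
Step 3: cell (1,5)='.' (+6 fires, +6 burnt)
Step 4: cell (1,5)='.' (+7 fires, +6 burnt)
Step 5: cell (1,5)='.' (+2 fires, +7 burnt)
Step 6: cell (1,5)='.' (+1 fires, +2 burnt)
Step 7: cell (1,5)='.' (+0 fires, +1 burnt)
  fire out at step 7

2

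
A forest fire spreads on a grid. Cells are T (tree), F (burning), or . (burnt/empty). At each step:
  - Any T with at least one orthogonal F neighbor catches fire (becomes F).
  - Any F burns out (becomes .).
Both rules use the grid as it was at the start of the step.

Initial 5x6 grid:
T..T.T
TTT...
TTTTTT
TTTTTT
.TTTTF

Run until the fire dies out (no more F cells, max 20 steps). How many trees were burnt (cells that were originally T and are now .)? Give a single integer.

Answer: 20

Derivation:
Step 1: +2 fires, +1 burnt (F count now 2)
Step 2: +3 fires, +2 burnt (F count now 3)
Step 3: +3 fires, +3 burnt (F count now 3)
Step 4: +3 fires, +3 burnt (F count now 3)
Step 5: +2 fires, +3 burnt (F count now 2)
Step 6: +3 fires, +2 burnt (F count now 3)
Step 7: +2 fires, +3 burnt (F count now 2)
Step 8: +1 fires, +2 burnt (F count now 1)
Step 9: +1 fires, +1 burnt (F count now 1)
Step 10: +0 fires, +1 burnt (F count now 0)
Fire out after step 10
Initially T: 22, now '.': 28
Total burnt (originally-T cells now '.'): 20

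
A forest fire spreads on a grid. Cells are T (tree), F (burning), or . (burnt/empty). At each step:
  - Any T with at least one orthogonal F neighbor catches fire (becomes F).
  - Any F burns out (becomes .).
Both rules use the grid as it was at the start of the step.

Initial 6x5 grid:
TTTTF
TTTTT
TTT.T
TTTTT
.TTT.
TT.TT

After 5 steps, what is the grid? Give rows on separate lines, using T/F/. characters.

Step 1: 2 trees catch fire, 1 burn out
  TTTF.
  TTTTF
  TTT.T
  TTTTT
  .TTT.
  TT.TT
Step 2: 3 trees catch fire, 2 burn out
  TTF..
  TTTF.
  TTT.F
  TTTTT
  .TTT.
  TT.TT
Step 3: 3 trees catch fire, 3 burn out
  TF...
  TTF..
  TTT..
  TTTTF
  .TTT.
  TT.TT
Step 4: 4 trees catch fire, 3 burn out
  F....
  TF...
  TTF..
  TTTF.
  .TTT.
  TT.TT
Step 5: 4 trees catch fire, 4 burn out
  .....
  F....
  TF...
  TTF..
  .TTF.
  TT.TT

.....
F....
TF...
TTF..
.TTF.
TT.TT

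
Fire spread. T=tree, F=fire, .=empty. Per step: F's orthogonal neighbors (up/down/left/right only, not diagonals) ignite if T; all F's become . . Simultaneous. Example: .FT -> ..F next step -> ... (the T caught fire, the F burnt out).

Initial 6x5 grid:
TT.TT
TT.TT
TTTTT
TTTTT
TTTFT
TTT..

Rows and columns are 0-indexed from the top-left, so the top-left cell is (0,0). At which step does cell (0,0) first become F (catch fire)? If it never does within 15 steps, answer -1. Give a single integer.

Step 1: cell (0,0)='T' (+3 fires, +1 burnt)
Step 2: cell (0,0)='T' (+5 fires, +3 burnt)
Step 3: cell (0,0)='T' (+6 fires, +5 burnt)
Step 4: cell (0,0)='T' (+5 fires, +6 burnt)
Step 5: cell (0,0)='T' (+3 fires, +5 burnt)
Step 6: cell (0,0)='T' (+2 fires, +3 burnt)
Step 7: cell (0,0)='F' (+1 fires, +2 burnt)
  -> target ignites at step 7
Step 8: cell (0,0)='.' (+0 fires, +1 burnt)
  fire out at step 8

7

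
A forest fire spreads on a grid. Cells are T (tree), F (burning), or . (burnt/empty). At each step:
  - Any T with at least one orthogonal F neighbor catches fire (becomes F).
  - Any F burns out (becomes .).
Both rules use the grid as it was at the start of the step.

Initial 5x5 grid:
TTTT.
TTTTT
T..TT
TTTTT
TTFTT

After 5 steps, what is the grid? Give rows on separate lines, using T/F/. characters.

Step 1: 3 trees catch fire, 1 burn out
  TTTT.
  TTTTT
  T..TT
  TTFTT
  TF.FT
Step 2: 4 trees catch fire, 3 burn out
  TTTT.
  TTTTT
  T..TT
  TF.FT
  F...F
Step 3: 3 trees catch fire, 4 burn out
  TTTT.
  TTTTT
  T..FT
  F...F
  .....
Step 4: 3 trees catch fire, 3 burn out
  TTTT.
  TTTFT
  F...F
  .....
  .....
Step 5: 4 trees catch fire, 3 burn out
  TTTF.
  FTF.F
  .....
  .....
  .....

TTTF.
FTF.F
.....
.....
.....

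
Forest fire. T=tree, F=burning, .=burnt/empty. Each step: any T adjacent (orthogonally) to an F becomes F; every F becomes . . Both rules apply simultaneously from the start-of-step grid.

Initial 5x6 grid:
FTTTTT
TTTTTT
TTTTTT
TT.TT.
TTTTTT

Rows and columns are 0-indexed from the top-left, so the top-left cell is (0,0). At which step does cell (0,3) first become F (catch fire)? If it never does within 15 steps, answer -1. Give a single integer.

Step 1: cell (0,3)='T' (+2 fires, +1 burnt)
Step 2: cell (0,3)='T' (+3 fires, +2 burnt)
Step 3: cell (0,3)='F' (+4 fires, +3 burnt)
  -> target ignites at step 3
Step 4: cell (0,3)='.' (+5 fires, +4 burnt)
Step 5: cell (0,3)='.' (+4 fires, +5 burnt)
Step 6: cell (0,3)='.' (+4 fires, +4 burnt)
Step 7: cell (0,3)='.' (+3 fires, +4 burnt)
Step 8: cell (0,3)='.' (+1 fires, +3 burnt)
Step 9: cell (0,3)='.' (+1 fires, +1 burnt)
Step 10: cell (0,3)='.' (+0 fires, +1 burnt)
  fire out at step 10

3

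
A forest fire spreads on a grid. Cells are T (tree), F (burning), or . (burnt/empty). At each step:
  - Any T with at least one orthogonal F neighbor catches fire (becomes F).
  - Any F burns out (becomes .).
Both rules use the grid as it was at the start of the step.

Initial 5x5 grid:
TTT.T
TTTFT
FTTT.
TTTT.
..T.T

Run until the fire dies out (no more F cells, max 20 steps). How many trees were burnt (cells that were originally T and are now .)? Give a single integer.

Answer: 16

Derivation:
Step 1: +6 fires, +2 burnt (F count now 6)
Step 2: +7 fires, +6 burnt (F count now 7)
Step 3: +2 fires, +7 burnt (F count now 2)
Step 4: +1 fires, +2 burnt (F count now 1)
Step 5: +0 fires, +1 burnt (F count now 0)
Fire out after step 5
Initially T: 17, now '.': 24
Total burnt (originally-T cells now '.'): 16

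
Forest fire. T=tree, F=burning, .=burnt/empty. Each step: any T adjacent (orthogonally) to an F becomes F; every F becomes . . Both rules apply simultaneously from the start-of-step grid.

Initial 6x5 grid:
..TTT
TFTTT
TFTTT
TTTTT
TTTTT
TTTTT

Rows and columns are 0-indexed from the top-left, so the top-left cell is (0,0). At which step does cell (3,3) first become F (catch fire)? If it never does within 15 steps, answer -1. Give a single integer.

Step 1: cell (3,3)='T' (+5 fires, +2 burnt)
Step 2: cell (3,3)='T' (+6 fires, +5 burnt)
Step 3: cell (3,3)='F' (+7 fires, +6 burnt)
  -> target ignites at step 3
Step 4: cell (3,3)='.' (+5 fires, +7 burnt)
Step 5: cell (3,3)='.' (+2 fires, +5 burnt)
Step 6: cell (3,3)='.' (+1 fires, +2 burnt)
Step 7: cell (3,3)='.' (+0 fires, +1 burnt)
  fire out at step 7

3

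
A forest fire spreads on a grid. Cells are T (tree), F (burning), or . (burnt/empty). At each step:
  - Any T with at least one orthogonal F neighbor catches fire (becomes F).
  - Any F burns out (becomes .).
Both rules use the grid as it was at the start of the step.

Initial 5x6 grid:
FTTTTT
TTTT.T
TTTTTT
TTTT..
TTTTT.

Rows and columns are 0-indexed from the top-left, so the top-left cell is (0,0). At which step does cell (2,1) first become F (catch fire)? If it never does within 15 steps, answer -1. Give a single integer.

Step 1: cell (2,1)='T' (+2 fires, +1 burnt)
Step 2: cell (2,1)='T' (+3 fires, +2 burnt)
Step 3: cell (2,1)='F' (+4 fires, +3 burnt)
  -> target ignites at step 3
Step 4: cell (2,1)='.' (+5 fires, +4 burnt)
Step 5: cell (2,1)='.' (+4 fires, +5 burnt)
Step 6: cell (2,1)='.' (+4 fires, +4 burnt)
Step 7: cell (2,1)='.' (+2 fires, +4 burnt)
Step 8: cell (2,1)='.' (+1 fires, +2 burnt)
Step 9: cell (2,1)='.' (+0 fires, +1 burnt)
  fire out at step 9

3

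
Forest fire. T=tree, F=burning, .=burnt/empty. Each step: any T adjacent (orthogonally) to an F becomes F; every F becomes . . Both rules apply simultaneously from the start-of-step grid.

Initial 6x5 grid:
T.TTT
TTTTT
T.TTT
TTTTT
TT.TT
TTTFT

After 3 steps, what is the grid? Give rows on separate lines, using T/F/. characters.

Step 1: 3 trees catch fire, 1 burn out
  T.TTT
  TTTTT
  T.TTT
  TTTTT
  TT.FT
  TTF.F
Step 2: 3 trees catch fire, 3 burn out
  T.TTT
  TTTTT
  T.TTT
  TTTFT
  TT..F
  TF...
Step 3: 5 trees catch fire, 3 burn out
  T.TTT
  TTTTT
  T.TFT
  TTF.F
  TF...
  F....

T.TTT
TTTTT
T.TFT
TTF.F
TF...
F....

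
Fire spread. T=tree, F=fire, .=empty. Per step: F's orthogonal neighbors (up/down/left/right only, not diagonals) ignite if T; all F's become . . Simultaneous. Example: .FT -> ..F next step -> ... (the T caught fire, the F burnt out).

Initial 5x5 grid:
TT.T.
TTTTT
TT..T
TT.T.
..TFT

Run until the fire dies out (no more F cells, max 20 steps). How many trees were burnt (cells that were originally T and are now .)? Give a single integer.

Step 1: +3 fires, +1 burnt (F count now 3)
Step 2: +0 fires, +3 burnt (F count now 0)
Fire out after step 2
Initially T: 16, now '.': 12
Total burnt (originally-T cells now '.'): 3

Answer: 3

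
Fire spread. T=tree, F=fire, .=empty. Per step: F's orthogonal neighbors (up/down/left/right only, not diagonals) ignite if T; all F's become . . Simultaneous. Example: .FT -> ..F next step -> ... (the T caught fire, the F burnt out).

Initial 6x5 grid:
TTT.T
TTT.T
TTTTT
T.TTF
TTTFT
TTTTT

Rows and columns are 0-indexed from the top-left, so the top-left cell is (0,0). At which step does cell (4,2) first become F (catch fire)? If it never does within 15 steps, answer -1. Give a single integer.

Step 1: cell (4,2)='F' (+5 fires, +2 burnt)
  -> target ignites at step 1
Step 2: cell (4,2)='.' (+6 fires, +5 burnt)
Step 3: cell (4,2)='.' (+4 fires, +6 burnt)
Step 4: cell (4,2)='.' (+4 fires, +4 burnt)
Step 5: cell (4,2)='.' (+3 fires, +4 burnt)
Step 6: cell (4,2)='.' (+2 fires, +3 burnt)
Step 7: cell (4,2)='.' (+1 fires, +2 burnt)
Step 8: cell (4,2)='.' (+0 fires, +1 burnt)
  fire out at step 8

1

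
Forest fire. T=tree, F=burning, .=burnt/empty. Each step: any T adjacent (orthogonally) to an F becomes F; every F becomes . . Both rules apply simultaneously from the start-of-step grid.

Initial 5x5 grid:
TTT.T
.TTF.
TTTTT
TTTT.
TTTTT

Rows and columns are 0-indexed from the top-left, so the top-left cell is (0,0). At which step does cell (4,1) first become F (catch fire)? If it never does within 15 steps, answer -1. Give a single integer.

Step 1: cell (4,1)='T' (+2 fires, +1 burnt)
Step 2: cell (4,1)='T' (+5 fires, +2 burnt)
Step 3: cell (4,1)='T' (+4 fires, +5 burnt)
Step 4: cell (4,1)='T' (+5 fires, +4 burnt)
Step 5: cell (4,1)='F' (+2 fires, +5 burnt)
  -> target ignites at step 5
Step 6: cell (4,1)='.' (+1 fires, +2 burnt)
Step 7: cell (4,1)='.' (+0 fires, +1 burnt)
  fire out at step 7

5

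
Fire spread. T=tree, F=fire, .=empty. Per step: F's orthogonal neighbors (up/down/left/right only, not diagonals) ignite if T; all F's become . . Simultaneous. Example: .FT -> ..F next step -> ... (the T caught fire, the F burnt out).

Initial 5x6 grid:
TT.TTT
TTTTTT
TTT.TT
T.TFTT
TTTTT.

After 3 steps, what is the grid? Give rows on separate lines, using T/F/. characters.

Step 1: 3 trees catch fire, 1 burn out
  TT.TTT
  TTTTTT
  TTT.TT
  T.F.FT
  TTTFT.
Step 2: 5 trees catch fire, 3 burn out
  TT.TTT
  TTTTTT
  TTF.FT
  T....F
  TTF.F.
Step 3: 5 trees catch fire, 5 burn out
  TT.TTT
  TTFTFT
  TF...F
  T.....
  TF....

TT.TTT
TTFTFT
TF...F
T.....
TF....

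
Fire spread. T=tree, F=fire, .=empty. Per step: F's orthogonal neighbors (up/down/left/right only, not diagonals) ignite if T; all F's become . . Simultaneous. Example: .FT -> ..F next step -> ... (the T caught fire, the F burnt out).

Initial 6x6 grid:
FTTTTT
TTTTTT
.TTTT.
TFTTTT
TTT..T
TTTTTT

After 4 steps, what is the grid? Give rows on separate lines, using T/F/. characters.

Step 1: 6 trees catch fire, 2 burn out
  .FTTTT
  FTTTTT
  .FTTT.
  F.FTTT
  TFT..T
  TTTTTT
Step 2: 7 trees catch fire, 6 burn out
  ..FTTT
  .FTTTT
  ..FTT.
  ...FTT
  F.F..T
  TFTTTT
Step 3: 6 trees catch fire, 7 burn out
  ...FTT
  ..FTTT
  ...FT.
  ....FT
  .....T
  F.FTTT
Step 4: 5 trees catch fire, 6 burn out
  ....FT
  ...FTT
  ....F.
  .....F
  .....T
  ...FTT

....FT
...FTT
....F.
.....F
.....T
...FTT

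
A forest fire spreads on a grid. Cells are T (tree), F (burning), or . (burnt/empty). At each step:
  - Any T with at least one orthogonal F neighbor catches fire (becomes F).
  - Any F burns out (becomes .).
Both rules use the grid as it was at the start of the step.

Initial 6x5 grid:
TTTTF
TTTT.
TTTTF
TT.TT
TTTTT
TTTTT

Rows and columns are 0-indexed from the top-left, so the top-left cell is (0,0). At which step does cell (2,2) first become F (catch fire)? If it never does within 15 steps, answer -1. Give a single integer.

Step 1: cell (2,2)='T' (+3 fires, +2 burnt)
Step 2: cell (2,2)='F' (+5 fires, +3 burnt)
  -> target ignites at step 2
Step 3: cell (2,2)='.' (+5 fires, +5 burnt)
Step 4: cell (2,2)='.' (+6 fires, +5 burnt)
Step 5: cell (2,2)='.' (+4 fires, +6 burnt)
Step 6: cell (2,2)='.' (+2 fires, +4 burnt)
Step 7: cell (2,2)='.' (+1 fires, +2 burnt)
Step 8: cell (2,2)='.' (+0 fires, +1 burnt)
  fire out at step 8

2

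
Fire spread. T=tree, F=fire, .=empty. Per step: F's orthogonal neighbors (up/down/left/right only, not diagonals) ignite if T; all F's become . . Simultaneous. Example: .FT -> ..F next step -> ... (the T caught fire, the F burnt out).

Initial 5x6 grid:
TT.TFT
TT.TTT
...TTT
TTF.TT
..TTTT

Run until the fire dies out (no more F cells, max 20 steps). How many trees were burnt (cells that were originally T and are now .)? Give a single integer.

Answer: 16

Derivation:
Step 1: +5 fires, +2 burnt (F count now 5)
Step 2: +5 fires, +5 burnt (F count now 5)
Step 3: +4 fires, +5 burnt (F count now 4)
Step 4: +2 fires, +4 burnt (F count now 2)
Step 5: +0 fires, +2 burnt (F count now 0)
Fire out after step 5
Initially T: 20, now '.': 26
Total burnt (originally-T cells now '.'): 16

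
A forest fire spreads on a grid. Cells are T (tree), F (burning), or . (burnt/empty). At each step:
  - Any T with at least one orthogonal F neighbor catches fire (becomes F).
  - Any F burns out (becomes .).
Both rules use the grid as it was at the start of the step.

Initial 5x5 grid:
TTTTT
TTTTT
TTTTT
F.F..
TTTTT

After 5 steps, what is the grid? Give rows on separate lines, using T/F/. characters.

Step 1: 4 trees catch fire, 2 burn out
  TTTTT
  TTTTT
  FTFTT
  .....
  FTFTT
Step 2: 6 trees catch fire, 4 burn out
  TTTTT
  FTFTT
  .F.FT
  .....
  .F.FT
Step 3: 6 trees catch fire, 6 burn out
  FTFTT
  .F.FT
  ....F
  .....
  ....F
Step 4: 3 trees catch fire, 6 burn out
  .F.FT
  ....F
  .....
  .....
  .....
Step 5: 1 trees catch fire, 3 burn out
  ....F
  .....
  .....
  .....
  .....

....F
.....
.....
.....
.....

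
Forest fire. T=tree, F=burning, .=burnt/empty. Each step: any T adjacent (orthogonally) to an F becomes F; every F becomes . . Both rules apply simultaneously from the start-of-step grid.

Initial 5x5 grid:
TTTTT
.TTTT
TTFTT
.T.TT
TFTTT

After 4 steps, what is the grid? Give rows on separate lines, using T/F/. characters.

Step 1: 6 trees catch fire, 2 burn out
  TTTTT
  .TFTT
  TF.FT
  .F.TT
  F.FTT
Step 2: 7 trees catch fire, 6 burn out
  TTFTT
  .F.FT
  F...F
  ...FT
  ...FT
Step 3: 5 trees catch fire, 7 burn out
  TF.FT
  ....F
  .....
  ....F
  ....F
Step 4: 2 trees catch fire, 5 burn out
  F...F
  .....
  .....
  .....
  .....

F...F
.....
.....
.....
.....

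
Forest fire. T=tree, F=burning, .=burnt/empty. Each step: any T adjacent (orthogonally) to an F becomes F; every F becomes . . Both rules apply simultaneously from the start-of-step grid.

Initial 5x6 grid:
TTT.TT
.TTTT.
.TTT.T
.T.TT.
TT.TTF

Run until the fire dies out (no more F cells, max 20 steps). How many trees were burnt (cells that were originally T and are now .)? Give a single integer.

Step 1: +1 fires, +1 burnt (F count now 1)
Step 2: +2 fires, +1 burnt (F count now 2)
Step 3: +1 fires, +2 burnt (F count now 1)
Step 4: +1 fires, +1 burnt (F count now 1)
Step 5: +2 fires, +1 burnt (F count now 2)
Step 6: +3 fires, +2 burnt (F count now 3)
Step 7: +4 fires, +3 burnt (F count now 4)
Step 8: +3 fires, +4 burnt (F count now 3)
Step 9: +2 fires, +3 burnt (F count now 2)
Step 10: +0 fires, +2 burnt (F count now 0)
Fire out after step 10
Initially T: 20, now '.': 29
Total burnt (originally-T cells now '.'): 19

Answer: 19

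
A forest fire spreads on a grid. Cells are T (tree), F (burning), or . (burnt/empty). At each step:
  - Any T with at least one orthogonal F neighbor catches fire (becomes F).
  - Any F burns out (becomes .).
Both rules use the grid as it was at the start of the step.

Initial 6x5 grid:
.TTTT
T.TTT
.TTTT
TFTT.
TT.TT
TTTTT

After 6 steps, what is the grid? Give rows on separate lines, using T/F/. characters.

Step 1: 4 trees catch fire, 1 burn out
  .TTTT
  T.TTT
  .FTTT
  F.FT.
  TF.TT
  TTTTT
Step 2: 4 trees catch fire, 4 burn out
  .TTTT
  T.TTT
  ..FTT
  ...F.
  F..TT
  TFTTT
Step 3: 5 trees catch fire, 4 burn out
  .TTTT
  T.FTT
  ...FT
  .....
  ...FT
  F.FTT
Step 4: 5 trees catch fire, 5 burn out
  .TFTT
  T..FT
  ....F
  .....
  ....F
  ...FT
Step 5: 4 trees catch fire, 5 burn out
  .F.FT
  T...F
  .....
  .....
  .....
  ....F
Step 6: 1 trees catch fire, 4 burn out
  ....F
  T....
  .....
  .....
  .....
  .....

....F
T....
.....
.....
.....
.....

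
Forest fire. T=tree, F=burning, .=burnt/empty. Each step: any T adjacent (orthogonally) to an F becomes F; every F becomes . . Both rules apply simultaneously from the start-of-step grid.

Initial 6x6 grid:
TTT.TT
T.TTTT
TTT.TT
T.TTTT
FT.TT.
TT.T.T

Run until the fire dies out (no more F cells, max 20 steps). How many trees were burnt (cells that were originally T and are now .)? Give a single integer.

Answer: 26

Derivation:
Step 1: +3 fires, +1 burnt (F count now 3)
Step 2: +2 fires, +3 burnt (F count now 2)
Step 3: +2 fires, +2 burnt (F count now 2)
Step 4: +2 fires, +2 burnt (F count now 2)
Step 5: +3 fires, +2 burnt (F count now 3)
Step 6: +3 fires, +3 burnt (F count now 3)
Step 7: +3 fires, +3 burnt (F count now 3)
Step 8: +6 fires, +3 burnt (F count now 6)
Step 9: +2 fires, +6 burnt (F count now 2)
Step 10: +0 fires, +2 burnt (F count now 0)
Fire out after step 10
Initially T: 27, now '.': 35
Total burnt (originally-T cells now '.'): 26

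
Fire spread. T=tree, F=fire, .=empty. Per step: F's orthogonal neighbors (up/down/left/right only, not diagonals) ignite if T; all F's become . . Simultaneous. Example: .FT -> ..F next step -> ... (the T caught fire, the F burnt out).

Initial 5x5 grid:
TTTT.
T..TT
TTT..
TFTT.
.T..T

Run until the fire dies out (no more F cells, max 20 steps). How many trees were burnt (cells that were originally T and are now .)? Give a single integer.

Step 1: +4 fires, +1 burnt (F count now 4)
Step 2: +3 fires, +4 burnt (F count now 3)
Step 3: +1 fires, +3 burnt (F count now 1)
Step 4: +1 fires, +1 burnt (F count now 1)
Step 5: +1 fires, +1 burnt (F count now 1)
Step 6: +1 fires, +1 burnt (F count now 1)
Step 7: +1 fires, +1 burnt (F count now 1)
Step 8: +1 fires, +1 burnt (F count now 1)
Step 9: +1 fires, +1 burnt (F count now 1)
Step 10: +0 fires, +1 burnt (F count now 0)
Fire out after step 10
Initially T: 15, now '.': 24
Total burnt (originally-T cells now '.'): 14

Answer: 14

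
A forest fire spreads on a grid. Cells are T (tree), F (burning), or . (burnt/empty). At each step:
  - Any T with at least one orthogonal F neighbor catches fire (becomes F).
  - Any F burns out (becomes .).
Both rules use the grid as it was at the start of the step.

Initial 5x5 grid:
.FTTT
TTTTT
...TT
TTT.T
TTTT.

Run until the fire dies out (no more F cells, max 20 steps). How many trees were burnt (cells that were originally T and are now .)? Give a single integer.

Answer: 11

Derivation:
Step 1: +2 fires, +1 burnt (F count now 2)
Step 2: +3 fires, +2 burnt (F count now 3)
Step 3: +2 fires, +3 burnt (F count now 2)
Step 4: +2 fires, +2 burnt (F count now 2)
Step 5: +1 fires, +2 burnt (F count now 1)
Step 6: +1 fires, +1 burnt (F count now 1)
Step 7: +0 fires, +1 burnt (F count now 0)
Fire out after step 7
Initially T: 18, now '.': 18
Total burnt (originally-T cells now '.'): 11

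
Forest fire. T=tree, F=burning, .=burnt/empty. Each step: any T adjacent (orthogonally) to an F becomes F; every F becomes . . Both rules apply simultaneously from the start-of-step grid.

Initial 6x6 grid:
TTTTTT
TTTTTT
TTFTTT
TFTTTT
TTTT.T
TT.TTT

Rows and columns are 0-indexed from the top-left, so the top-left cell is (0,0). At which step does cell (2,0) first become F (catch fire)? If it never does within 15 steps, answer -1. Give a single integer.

Step 1: cell (2,0)='T' (+6 fires, +2 burnt)
Step 2: cell (2,0)='F' (+9 fires, +6 burnt)
  -> target ignites at step 2
Step 3: cell (2,0)='.' (+8 fires, +9 burnt)
Step 4: cell (2,0)='.' (+5 fires, +8 burnt)
Step 5: cell (2,0)='.' (+3 fires, +5 burnt)
Step 6: cell (2,0)='.' (+1 fires, +3 burnt)
Step 7: cell (2,0)='.' (+0 fires, +1 burnt)
  fire out at step 7

2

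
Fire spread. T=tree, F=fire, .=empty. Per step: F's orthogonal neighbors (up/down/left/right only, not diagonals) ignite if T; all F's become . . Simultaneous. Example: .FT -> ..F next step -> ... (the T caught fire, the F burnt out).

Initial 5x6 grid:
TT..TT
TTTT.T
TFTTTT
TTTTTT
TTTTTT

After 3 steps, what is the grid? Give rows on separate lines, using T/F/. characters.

Step 1: 4 trees catch fire, 1 burn out
  TT..TT
  TFTT.T
  F.FTTT
  TFTTTT
  TTTTTT
Step 2: 7 trees catch fire, 4 burn out
  TF..TT
  F.FT.T
  ...FTT
  F.FTTT
  TFTTTT
Step 3: 6 trees catch fire, 7 burn out
  F...TT
  ...F.T
  ....FT
  ...FTT
  F.FTTT

F...TT
...F.T
....FT
...FTT
F.FTTT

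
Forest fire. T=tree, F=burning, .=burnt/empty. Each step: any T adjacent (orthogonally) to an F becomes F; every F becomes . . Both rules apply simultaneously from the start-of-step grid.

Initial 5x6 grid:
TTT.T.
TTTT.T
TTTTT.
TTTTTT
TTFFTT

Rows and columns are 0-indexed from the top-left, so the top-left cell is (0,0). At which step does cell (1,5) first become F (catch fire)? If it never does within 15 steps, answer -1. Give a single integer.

Step 1: cell (1,5)='T' (+4 fires, +2 burnt)
Step 2: cell (1,5)='T' (+6 fires, +4 burnt)
Step 3: cell (1,5)='T' (+6 fires, +6 burnt)
Step 4: cell (1,5)='T' (+3 fires, +6 burnt)
Step 5: cell (1,5)='T' (+2 fires, +3 burnt)
Step 6: cell (1,5)='T' (+1 fires, +2 burnt)
Step 7: cell (1,5)='T' (+0 fires, +1 burnt)
  fire out at step 7
Target never catches fire within 15 steps

-1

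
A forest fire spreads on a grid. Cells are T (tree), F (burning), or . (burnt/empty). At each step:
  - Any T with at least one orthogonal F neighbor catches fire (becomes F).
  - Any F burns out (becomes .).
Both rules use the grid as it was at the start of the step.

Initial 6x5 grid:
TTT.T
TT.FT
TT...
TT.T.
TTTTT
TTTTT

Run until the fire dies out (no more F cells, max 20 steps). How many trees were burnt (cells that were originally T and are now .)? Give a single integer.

Answer: 2

Derivation:
Step 1: +1 fires, +1 burnt (F count now 1)
Step 2: +1 fires, +1 burnt (F count now 1)
Step 3: +0 fires, +1 burnt (F count now 0)
Fire out after step 3
Initially T: 22, now '.': 10
Total burnt (originally-T cells now '.'): 2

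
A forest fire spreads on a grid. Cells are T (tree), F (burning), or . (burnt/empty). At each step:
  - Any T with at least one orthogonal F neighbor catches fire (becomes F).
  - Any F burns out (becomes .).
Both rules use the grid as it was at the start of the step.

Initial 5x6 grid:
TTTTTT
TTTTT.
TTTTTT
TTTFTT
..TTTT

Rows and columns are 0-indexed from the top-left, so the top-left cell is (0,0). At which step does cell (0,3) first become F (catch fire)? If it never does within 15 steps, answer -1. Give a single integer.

Step 1: cell (0,3)='T' (+4 fires, +1 burnt)
Step 2: cell (0,3)='T' (+7 fires, +4 burnt)
Step 3: cell (0,3)='F' (+7 fires, +7 burnt)
  -> target ignites at step 3
Step 4: cell (0,3)='.' (+4 fires, +7 burnt)
Step 5: cell (0,3)='.' (+3 fires, +4 burnt)
Step 6: cell (0,3)='.' (+1 fires, +3 burnt)
Step 7: cell (0,3)='.' (+0 fires, +1 burnt)
  fire out at step 7

3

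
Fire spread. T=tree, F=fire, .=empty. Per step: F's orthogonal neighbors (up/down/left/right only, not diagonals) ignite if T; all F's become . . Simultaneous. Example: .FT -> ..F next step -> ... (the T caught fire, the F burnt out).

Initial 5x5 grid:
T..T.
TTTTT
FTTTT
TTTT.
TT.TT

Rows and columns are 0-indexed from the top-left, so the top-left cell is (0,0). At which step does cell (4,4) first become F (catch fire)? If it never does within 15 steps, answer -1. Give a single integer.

Step 1: cell (4,4)='T' (+3 fires, +1 burnt)
Step 2: cell (4,4)='T' (+5 fires, +3 burnt)
Step 3: cell (4,4)='T' (+4 fires, +5 burnt)
Step 4: cell (4,4)='T' (+3 fires, +4 burnt)
Step 5: cell (4,4)='T' (+3 fires, +3 burnt)
Step 6: cell (4,4)='F' (+1 fires, +3 burnt)
  -> target ignites at step 6
Step 7: cell (4,4)='.' (+0 fires, +1 burnt)
  fire out at step 7

6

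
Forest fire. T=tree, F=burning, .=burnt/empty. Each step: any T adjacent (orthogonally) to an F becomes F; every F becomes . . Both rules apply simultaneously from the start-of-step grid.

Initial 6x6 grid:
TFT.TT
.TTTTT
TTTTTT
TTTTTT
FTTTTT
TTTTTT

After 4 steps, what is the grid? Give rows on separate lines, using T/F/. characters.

Step 1: 6 trees catch fire, 2 burn out
  F.F.TT
  .FTTTT
  TTTTTT
  FTTTTT
  .FTTTT
  FTTTTT
Step 2: 6 trees catch fire, 6 burn out
  ....TT
  ..FTTT
  FFTTTT
  .FTTTT
  ..FTTT
  .FTTTT
Step 3: 5 trees catch fire, 6 burn out
  ....TT
  ...FTT
  ..FTTT
  ..FTTT
  ...FTT
  ..FTTT
Step 4: 5 trees catch fire, 5 burn out
  ....TT
  ....FT
  ...FTT
  ...FTT
  ....FT
  ...FTT

....TT
....FT
...FTT
...FTT
....FT
...FTT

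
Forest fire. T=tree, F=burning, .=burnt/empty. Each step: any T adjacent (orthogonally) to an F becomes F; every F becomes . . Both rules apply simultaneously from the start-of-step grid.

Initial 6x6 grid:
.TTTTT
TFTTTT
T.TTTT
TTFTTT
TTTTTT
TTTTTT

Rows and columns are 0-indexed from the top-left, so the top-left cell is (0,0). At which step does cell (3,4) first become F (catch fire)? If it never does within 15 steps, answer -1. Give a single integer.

Step 1: cell (3,4)='T' (+7 fires, +2 burnt)
Step 2: cell (3,4)='F' (+9 fires, +7 burnt)
  -> target ignites at step 2
Step 3: cell (3,4)='.' (+8 fires, +9 burnt)
Step 4: cell (3,4)='.' (+6 fires, +8 burnt)
Step 5: cell (3,4)='.' (+2 fires, +6 burnt)
Step 6: cell (3,4)='.' (+0 fires, +2 burnt)
  fire out at step 6

2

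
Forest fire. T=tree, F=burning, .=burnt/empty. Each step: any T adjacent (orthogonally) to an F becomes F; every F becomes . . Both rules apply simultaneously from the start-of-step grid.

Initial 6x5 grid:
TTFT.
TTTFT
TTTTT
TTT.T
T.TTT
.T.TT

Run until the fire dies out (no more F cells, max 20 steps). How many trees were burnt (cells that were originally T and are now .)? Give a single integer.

Step 1: +5 fires, +2 burnt (F count now 5)
Step 2: +4 fires, +5 burnt (F count now 4)
Step 3: +4 fires, +4 burnt (F count now 4)
Step 4: +4 fires, +4 burnt (F count now 4)
Step 5: +3 fires, +4 burnt (F count now 3)
Step 6: +2 fires, +3 burnt (F count now 2)
Step 7: +0 fires, +2 burnt (F count now 0)
Fire out after step 7
Initially T: 23, now '.': 29
Total burnt (originally-T cells now '.'): 22

Answer: 22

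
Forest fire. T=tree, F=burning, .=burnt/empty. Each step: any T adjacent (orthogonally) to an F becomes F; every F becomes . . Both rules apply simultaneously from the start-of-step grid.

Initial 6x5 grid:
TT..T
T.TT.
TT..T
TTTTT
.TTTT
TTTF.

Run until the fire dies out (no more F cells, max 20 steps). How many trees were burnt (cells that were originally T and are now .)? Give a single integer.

Answer: 18

Derivation:
Step 1: +2 fires, +1 burnt (F count now 2)
Step 2: +4 fires, +2 burnt (F count now 4)
Step 3: +4 fires, +4 burnt (F count now 4)
Step 4: +2 fires, +4 burnt (F count now 2)
Step 5: +2 fires, +2 burnt (F count now 2)
Step 6: +1 fires, +2 burnt (F count now 1)
Step 7: +1 fires, +1 burnt (F count now 1)
Step 8: +1 fires, +1 burnt (F count now 1)
Step 9: +1 fires, +1 burnt (F count now 1)
Step 10: +0 fires, +1 burnt (F count now 0)
Fire out after step 10
Initially T: 21, now '.': 27
Total burnt (originally-T cells now '.'): 18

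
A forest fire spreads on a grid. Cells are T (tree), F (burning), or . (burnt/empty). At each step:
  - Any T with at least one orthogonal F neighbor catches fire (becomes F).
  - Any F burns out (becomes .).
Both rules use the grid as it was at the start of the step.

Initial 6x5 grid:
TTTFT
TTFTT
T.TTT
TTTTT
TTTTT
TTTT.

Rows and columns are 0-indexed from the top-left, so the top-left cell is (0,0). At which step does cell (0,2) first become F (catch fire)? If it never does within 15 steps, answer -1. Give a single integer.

Step 1: cell (0,2)='F' (+5 fires, +2 burnt)
  -> target ignites at step 1
Step 2: cell (0,2)='.' (+5 fires, +5 burnt)
Step 3: cell (0,2)='.' (+6 fires, +5 burnt)
Step 4: cell (0,2)='.' (+5 fires, +6 burnt)
Step 5: cell (0,2)='.' (+4 fires, +5 burnt)
Step 6: cell (0,2)='.' (+1 fires, +4 burnt)
Step 7: cell (0,2)='.' (+0 fires, +1 burnt)
  fire out at step 7

1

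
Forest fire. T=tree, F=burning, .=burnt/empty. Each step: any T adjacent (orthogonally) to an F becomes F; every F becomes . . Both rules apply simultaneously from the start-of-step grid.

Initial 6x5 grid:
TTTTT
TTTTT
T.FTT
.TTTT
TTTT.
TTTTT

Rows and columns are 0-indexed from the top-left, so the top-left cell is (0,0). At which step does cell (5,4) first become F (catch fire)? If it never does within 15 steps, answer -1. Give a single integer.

Step 1: cell (5,4)='T' (+3 fires, +1 burnt)
Step 2: cell (5,4)='T' (+7 fires, +3 burnt)
Step 3: cell (5,4)='T' (+8 fires, +7 burnt)
Step 4: cell (5,4)='T' (+6 fires, +8 burnt)
Step 5: cell (5,4)='F' (+2 fires, +6 burnt)
  -> target ignites at step 5
Step 6: cell (5,4)='.' (+0 fires, +2 burnt)
  fire out at step 6

5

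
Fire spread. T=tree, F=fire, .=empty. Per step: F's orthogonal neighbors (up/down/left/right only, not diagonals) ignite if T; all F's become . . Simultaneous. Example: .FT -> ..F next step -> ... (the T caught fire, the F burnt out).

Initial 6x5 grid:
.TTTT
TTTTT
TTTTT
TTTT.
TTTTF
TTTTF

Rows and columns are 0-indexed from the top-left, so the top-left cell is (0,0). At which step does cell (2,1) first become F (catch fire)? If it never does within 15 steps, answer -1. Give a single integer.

Step 1: cell (2,1)='T' (+2 fires, +2 burnt)
Step 2: cell (2,1)='T' (+3 fires, +2 burnt)
Step 3: cell (2,1)='T' (+4 fires, +3 burnt)
Step 4: cell (2,1)='T' (+6 fires, +4 burnt)
Step 5: cell (2,1)='F' (+5 fires, +6 burnt)
  -> target ignites at step 5
Step 6: cell (2,1)='.' (+4 fires, +5 burnt)
Step 7: cell (2,1)='.' (+2 fires, +4 burnt)
Step 8: cell (2,1)='.' (+0 fires, +2 burnt)
  fire out at step 8

5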